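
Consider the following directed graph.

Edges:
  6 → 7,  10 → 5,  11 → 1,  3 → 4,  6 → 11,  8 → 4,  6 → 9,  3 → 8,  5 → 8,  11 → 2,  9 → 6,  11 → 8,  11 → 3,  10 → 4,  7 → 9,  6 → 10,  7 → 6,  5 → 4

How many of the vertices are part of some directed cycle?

A vertex is on a directed cycle iff it belongs to a strongly connected component of size ≥ 2 (or has a self-loop).
The vertices on cycles are {6, 7, 9} — 3 in total.

3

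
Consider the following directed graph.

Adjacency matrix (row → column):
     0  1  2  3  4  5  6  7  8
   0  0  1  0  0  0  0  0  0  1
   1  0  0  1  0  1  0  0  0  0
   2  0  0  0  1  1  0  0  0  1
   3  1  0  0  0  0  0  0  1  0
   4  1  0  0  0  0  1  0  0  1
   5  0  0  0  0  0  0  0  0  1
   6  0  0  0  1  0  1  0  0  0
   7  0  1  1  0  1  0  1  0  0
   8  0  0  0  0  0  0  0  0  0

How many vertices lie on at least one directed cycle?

7

A vertex is on a directed cycle iff it belongs to a strongly connected component of size ≥ 2 (or has a self-loop).
The vertices on cycles are {0, 1, 2, 3, 4, 6, 7} — 7 in total.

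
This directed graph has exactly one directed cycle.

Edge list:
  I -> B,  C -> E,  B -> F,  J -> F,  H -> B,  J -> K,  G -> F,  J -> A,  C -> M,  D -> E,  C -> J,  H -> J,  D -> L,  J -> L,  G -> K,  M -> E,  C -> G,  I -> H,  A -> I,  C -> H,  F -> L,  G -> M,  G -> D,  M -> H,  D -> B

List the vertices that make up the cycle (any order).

A, H, I, J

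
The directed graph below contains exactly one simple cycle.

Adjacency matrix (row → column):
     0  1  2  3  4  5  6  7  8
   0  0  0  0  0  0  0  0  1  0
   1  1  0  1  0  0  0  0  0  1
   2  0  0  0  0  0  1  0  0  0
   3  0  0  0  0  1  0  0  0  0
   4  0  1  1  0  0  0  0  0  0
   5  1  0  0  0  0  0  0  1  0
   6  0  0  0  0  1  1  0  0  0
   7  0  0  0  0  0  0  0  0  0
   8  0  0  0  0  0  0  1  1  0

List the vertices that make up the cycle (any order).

DFS with gray/black marking from 4:
4 gray
  2 gray
    5 gray
      0 gray
        7 gray
        7 black
      0 black
      5→7: 7 black — skip
    5 black
  2 black
  1 gray
    8 gray
      6 gray
        6→5: 5 black — skip
        6→4: 4 is gray → back edge
Back edge closes the cycle 4 → 1 → 8 → 6 → 4; its vertices are {1, 4, 6, 8}.

1, 4, 6, 8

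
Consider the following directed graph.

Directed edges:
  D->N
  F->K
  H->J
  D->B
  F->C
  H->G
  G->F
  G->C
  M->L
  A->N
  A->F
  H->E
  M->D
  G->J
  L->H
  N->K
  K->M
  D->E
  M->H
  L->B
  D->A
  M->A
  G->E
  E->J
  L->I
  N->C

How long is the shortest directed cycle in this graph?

For each vertex v, BFS finds the shortest path from v back to v.
The shortest such closed walk is M → D → N → K → M, length 4.

4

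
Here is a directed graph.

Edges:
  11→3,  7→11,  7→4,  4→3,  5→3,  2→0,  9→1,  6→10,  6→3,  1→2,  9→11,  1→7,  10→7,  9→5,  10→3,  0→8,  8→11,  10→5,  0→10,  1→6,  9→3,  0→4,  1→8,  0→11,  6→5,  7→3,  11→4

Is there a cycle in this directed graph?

DFS with white/gray/black marking, starting from 5:
5 gray
  3 gray
  3 black
5 black
0 gray
  10 gray
    10→5: 5 black — skip
    10→3: 3 black — skip
    7 gray
      4 gray
        4→3: 3 black — skip
      4 black
      11 gray
        11→4: 4 black — skip
        11→3: 3 black — skip
      11 black
      7→3: 3 black — skip
    7 black
  10 black
  0→11: 11 black — skip
  8 gray
    8→11: 11 black — skip
  8 black
  0→4: 4 black — skip
0 black
1 gray
  1→7: 7 black — skip
  1→8: 8 black — skip
  6 gray
    6→10: 10 black — skip
    6→3: 3 black — skip
    6→5: 5 black — skip
  6 black
  2 gray
    2→0: 0 black — skip
  2 black
1 black
9 gray
  9→11: 11 black — skip
  9→5: 5 black — skip
  9→3: 3 black — skip
  9→1: 1 black — skip
9 black
Every edge goes to a white or black vertex — no back edge, so the graph is acyclic.

No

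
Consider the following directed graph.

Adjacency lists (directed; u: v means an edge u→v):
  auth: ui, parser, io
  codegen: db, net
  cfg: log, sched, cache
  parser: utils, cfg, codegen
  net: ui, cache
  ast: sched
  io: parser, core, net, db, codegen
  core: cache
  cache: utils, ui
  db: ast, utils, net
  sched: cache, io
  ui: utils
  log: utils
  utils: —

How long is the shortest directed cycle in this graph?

4

For each vertex v, BFS finds the shortest path from v back to v.
The shortest such closed walk is io → parser → cfg → sched → io, length 4.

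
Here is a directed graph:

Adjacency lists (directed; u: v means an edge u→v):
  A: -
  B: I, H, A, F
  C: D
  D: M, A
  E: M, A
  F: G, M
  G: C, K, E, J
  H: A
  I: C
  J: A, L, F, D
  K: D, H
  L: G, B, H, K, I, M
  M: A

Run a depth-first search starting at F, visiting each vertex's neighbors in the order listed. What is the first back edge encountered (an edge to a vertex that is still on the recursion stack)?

L→G

DFS from F (visiting each vertex's neighbors in the order listed); mark gray on enter, black on exit:
F gray
  G gray
    C gray
      D gray
        M gray
          A gray
          A black
        M black
        D→A: A black — skip
      D black
    C black
    K gray
      K→D: D black — skip
      H gray
        H→A: A black — skip
      H black
    K black
    E gray
      E→M: M black — skip
      E→A: A black — skip
    E black
    J gray
      J→A: A black — skip
      L gray
        L→G: G is gray → back edge
First back edge: L → G.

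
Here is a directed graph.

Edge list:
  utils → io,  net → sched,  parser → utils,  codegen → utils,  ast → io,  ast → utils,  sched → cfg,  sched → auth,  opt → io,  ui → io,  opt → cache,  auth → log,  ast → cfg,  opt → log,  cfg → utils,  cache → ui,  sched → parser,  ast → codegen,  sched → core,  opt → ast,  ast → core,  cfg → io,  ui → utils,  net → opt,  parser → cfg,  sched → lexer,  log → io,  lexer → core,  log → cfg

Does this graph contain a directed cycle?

DFS with white/gray/black marking, starting from core:
core gray
core black
utils gray
  io gray
  io black
utils black
cfg gray
  cfg→io: io black — skip
  cfg→utils: utils black — skip
cfg black
log gray
  log→cfg: cfg black — skip
  log→io: io black — skip
log black
sched gray
  sched→core: core black — skip
  auth gray
    auth→log: log black — skip
  auth black
  parser gray
    parser→utils: utils black — skip
    parser→cfg: cfg black — skip
  parser black
  sched→cfg: cfg black — skip
  lexer gray
    lexer→core: core black — skip
  lexer black
sched black
cache gray
  ui gray
    ui→io: io black — skip
    ui→utils: utils black — skip
  ui black
cache black
opt gray
  opt→log: log black — skip
  opt→cache: cache black — skip
  ast gray
    ast→core: core black — skip
    codegen gray
      codegen→utils: utils black — skip
    codegen black
    ast→io: io black — skip
    ast→cfg: cfg black — skip
    ast→utils: utils black — skip
  ast black
  opt→io: io black — skip
opt black
net gray
  net→sched: sched black — skip
  net→opt: opt black — skip
net black
Every edge goes to a white or black vertex — no back edge, so the graph is acyclic.

No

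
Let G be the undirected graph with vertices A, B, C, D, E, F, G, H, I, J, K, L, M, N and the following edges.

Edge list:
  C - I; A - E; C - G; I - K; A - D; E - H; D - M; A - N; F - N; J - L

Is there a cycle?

DFS, tracking each vertex's parent; an edge to a visited non-parent vertex closes a cycle.
Start from I:
visit I (parent –)
  visit C (parent I)
    C–I: parent, skip
    visit G (parent C)
      G–C: parent, skip
  visit K (parent I)
    K–I: parent, skip
visit A (parent –)
  visit D (parent A)
    D–A: parent, skip
    visit M (parent D)
      M–D: parent, skip
  visit N (parent A)
    visit F (parent N)
      F–N: parent, skip
    N–A: parent, skip
  visit E (parent A)
    E–A: parent, skip
    visit H (parent E)
      H–E: parent, skip
visit B (parent –)
visit J (parent –)
  visit L (parent J)
    L–J: parent, skip
No non-parent visited neighbor found — the graph is a forest.

No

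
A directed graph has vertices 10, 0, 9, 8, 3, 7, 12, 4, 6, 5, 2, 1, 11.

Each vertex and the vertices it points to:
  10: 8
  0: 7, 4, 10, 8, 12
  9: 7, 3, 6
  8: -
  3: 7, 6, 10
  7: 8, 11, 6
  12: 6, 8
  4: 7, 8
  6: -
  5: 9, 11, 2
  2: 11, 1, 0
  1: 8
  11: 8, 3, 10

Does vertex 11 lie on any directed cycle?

Yes

11 is on a cycle iff 11 can reach itself via ≥1 edge.
11 → 3 → 7 → 11 — yes.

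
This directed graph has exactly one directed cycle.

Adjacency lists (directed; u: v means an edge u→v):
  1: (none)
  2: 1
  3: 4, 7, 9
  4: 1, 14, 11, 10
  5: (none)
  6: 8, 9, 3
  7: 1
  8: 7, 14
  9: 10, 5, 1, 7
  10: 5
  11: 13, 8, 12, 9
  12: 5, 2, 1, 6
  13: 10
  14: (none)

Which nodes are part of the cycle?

DFS with gray/black marking from 11:
11 gray
  13 gray
    10 gray
      5 gray
      5 black
    10 black
  13 black
  8 gray
    7 gray
      1 gray
      1 black
    7 black
    14 gray
    14 black
  8 black
  12 gray
    12→5: 5 black — skip
    2 gray
      2→1: 1 black — skip
    2 black
    12→1: 1 black — skip
    6 gray
      6→8: 8 black — skip
      9 gray
        9→10: 10 black — skip
        9→5: 5 black — skip
        9→1: 1 black — skip
        9→7: 7 black — skip
      9 black
      3 gray
        4 gray
          4→1: 1 black — skip
          4→14: 14 black — skip
          4→11: 11 is gray → back edge
Back edge closes the cycle 11 → 12 → 6 → 3 → 4 → 11; its vertices are {3, 4, 6, 11, 12}.

3, 4, 6, 11, 12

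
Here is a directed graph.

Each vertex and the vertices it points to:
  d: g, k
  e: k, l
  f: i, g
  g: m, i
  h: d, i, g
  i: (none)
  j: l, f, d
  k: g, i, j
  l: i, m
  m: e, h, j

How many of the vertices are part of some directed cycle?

9

A vertex is on a directed cycle iff it belongs to a strongly connected component of size ≥ 2 (or has a self-loop).
The vertices on cycles are {d, e, f, g, h, j, k, l, m} — 9 in total.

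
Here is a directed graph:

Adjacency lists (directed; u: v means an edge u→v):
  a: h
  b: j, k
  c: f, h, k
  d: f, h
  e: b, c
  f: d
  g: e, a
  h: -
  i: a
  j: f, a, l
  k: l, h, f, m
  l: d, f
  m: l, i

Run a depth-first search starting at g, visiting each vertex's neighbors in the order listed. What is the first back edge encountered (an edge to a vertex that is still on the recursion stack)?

DFS from g (visiting each vertex's neighbors in the order listed); mark gray on enter, black on exit:
g gray
  e gray
    b gray
      j gray
        f gray
          d gray
            d→f: f is gray → back edge
First back edge: d → f.

d->f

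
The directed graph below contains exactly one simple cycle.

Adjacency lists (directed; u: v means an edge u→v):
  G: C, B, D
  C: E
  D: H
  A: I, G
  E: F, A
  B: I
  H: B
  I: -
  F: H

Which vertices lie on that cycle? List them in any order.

DFS with gray/black marking from G:
G gray
  C gray
    E gray
      F gray
        H gray
          B gray
            I gray
            I black
          B black
        H black
      F black
      A gray
        A→I: I black — skip
        A→G: G is gray → back edge
Back edge closes the cycle G → C → E → A → G; its vertices are {A, C, E, G}.

A, C, E, G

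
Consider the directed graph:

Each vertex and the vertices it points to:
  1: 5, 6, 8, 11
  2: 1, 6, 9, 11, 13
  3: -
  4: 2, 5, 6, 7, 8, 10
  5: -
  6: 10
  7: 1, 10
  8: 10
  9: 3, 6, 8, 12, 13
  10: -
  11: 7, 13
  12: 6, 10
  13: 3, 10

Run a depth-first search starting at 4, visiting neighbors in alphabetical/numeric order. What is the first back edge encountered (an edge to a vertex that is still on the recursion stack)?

DFS from 4 (visiting neighbors in alphabetical/numeric order); mark gray on enter, black on exit:
4 gray
  2 gray
    1 gray
      5 gray
      5 black
      6 gray
        10 gray
        10 black
      6 black
      8 gray
        8→10: 10 black — skip
      8 black
      11 gray
        7 gray
          7→1: 1 is gray → back edge
First back edge: 7 → 1.

7->1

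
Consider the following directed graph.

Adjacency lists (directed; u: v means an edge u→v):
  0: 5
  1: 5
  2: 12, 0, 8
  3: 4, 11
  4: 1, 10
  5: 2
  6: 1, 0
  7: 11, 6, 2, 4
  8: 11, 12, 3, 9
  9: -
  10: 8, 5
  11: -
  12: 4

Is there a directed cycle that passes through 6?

No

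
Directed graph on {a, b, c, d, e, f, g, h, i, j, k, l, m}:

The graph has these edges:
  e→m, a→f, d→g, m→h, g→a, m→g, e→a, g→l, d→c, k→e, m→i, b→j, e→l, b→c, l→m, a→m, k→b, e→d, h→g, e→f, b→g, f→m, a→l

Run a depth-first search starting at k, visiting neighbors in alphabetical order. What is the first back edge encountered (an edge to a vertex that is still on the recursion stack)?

m→g

DFS from k (visiting neighbors in alphabetical order); mark gray on enter, black on exit:
k gray
  b gray
    c gray
    c black
    g gray
      a gray
        f gray
          m gray
            m→g: g is gray → back edge
First back edge: m → g.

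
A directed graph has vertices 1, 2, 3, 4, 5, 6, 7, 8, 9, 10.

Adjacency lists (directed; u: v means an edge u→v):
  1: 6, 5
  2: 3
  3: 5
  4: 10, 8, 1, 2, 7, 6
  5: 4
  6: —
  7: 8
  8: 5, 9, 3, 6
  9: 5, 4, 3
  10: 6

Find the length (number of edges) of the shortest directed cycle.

3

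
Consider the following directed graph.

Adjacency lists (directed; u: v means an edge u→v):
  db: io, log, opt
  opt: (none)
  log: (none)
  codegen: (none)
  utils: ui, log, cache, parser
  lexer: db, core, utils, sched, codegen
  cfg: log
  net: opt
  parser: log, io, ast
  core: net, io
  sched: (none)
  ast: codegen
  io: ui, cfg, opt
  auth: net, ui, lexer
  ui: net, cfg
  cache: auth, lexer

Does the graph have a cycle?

DFS with white/gray/black marking, starting from cache:
cache gray
  auth gray
    net gray
      opt gray
      opt black
    net black
    ui gray
      ui→net: net black — skip
      cfg gray
        log gray
        log black
      cfg black
    ui black
    lexer gray
      db gray
        io gray
          io→ui: ui black — skip
          io→cfg: cfg black — skip
          io→opt: opt black — skip
        io black
        db→log: log black — skip
        db→opt: opt black — skip
      db black
      core gray
        core→net: net black — skip
        core→io: io black — skip
      core black
      utils gray
        utils→ui: ui black — skip
        utils→log: log black — skip
        utils→cache: cache is gray → back edge
Back edge found, so a cycle exists: cache → auth → lexer → utils → cache.

Yes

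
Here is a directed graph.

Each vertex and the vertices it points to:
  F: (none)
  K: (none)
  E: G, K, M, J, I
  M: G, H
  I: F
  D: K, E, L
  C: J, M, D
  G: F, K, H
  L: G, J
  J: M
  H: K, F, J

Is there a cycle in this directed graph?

Yes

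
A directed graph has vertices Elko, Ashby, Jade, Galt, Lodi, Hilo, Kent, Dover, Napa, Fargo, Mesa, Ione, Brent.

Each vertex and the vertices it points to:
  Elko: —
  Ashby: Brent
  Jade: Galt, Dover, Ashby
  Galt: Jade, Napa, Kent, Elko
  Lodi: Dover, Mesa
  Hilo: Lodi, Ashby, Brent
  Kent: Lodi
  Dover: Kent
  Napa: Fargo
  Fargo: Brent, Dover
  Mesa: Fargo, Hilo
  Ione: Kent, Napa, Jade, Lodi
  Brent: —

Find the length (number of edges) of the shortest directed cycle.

For each vertex v, BFS finds the shortest path from v back to v.
The shortest such closed walk is Jade → Galt → Jade, length 2.

2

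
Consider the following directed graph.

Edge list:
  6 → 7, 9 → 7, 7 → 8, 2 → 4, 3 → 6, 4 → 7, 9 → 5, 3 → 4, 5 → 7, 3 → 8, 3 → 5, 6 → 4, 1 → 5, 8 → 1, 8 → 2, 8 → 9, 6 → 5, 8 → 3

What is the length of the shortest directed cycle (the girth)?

2

For each vertex v, BFS finds the shortest path from v back to v.
The shortest such closed walk is 8 → 3 → 8, length 2.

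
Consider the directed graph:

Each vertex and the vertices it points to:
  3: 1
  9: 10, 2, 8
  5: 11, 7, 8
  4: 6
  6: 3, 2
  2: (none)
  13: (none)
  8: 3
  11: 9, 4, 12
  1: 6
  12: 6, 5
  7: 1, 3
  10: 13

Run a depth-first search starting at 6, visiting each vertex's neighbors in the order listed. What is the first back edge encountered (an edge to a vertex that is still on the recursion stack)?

1->6

DFS from 6 (visiting each vertex's neighbors in the order listed); mark gray on enter, black on exit:
6 gray
  3 gray
    1 gray
      1→6: 6 is gray → back edge
First back edge: 1 → 6.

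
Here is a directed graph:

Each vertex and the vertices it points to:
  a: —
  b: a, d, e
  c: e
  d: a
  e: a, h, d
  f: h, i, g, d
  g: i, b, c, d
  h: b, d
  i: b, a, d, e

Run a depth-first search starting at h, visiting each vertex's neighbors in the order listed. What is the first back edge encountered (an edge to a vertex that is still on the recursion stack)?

e→h

DFS from h (visiting each vertex's neighbors in the order listed); mark gray on enter, black on exit:
h gray
  b gray
    a gray
    a black
    d gray
      d→a: a black — skip
    d black
    e gray
      e→a: a black — skip
      e→h: h is gray → back edge
First back edge: e → h.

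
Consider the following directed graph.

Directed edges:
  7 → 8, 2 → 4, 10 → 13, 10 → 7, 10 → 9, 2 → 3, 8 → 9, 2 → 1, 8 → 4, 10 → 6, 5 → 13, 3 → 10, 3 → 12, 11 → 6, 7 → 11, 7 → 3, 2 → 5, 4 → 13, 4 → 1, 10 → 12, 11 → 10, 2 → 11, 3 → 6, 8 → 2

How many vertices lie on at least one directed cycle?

6

A vertex is on a directed cycle iff it belongs to a strongly connected component of size ≥ 2 (or has a self-loop).
The vertices on cycles are {2, 3, 7, 8, 10, 11} — 6 in total.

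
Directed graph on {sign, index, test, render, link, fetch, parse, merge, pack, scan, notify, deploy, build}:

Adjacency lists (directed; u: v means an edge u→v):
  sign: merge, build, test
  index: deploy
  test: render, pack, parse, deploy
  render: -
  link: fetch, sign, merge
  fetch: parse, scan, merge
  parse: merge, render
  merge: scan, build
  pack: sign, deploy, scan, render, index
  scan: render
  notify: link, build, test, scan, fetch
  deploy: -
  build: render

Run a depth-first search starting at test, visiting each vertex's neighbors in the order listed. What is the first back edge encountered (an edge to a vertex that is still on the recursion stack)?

DFS from test (visiting each vertex's neighbors in the order listed); mark gray on enter, black on exit:
test gray
  render gray
  render black
  pack gray
    sign gray
      merge gray
        scan gray
          scan→render: render black — skip
        scan black
        build gray
          build→render: render black — skip
        build black
      merge black
      sign→build: build black — skip
      sign→test: test is gray → back edge
First back edge: sign → test.

sign→test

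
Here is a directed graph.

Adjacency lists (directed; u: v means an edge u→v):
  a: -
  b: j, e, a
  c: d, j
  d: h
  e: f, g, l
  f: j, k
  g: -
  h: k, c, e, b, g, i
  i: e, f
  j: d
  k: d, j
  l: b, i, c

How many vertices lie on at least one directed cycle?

10

A vertex is on a directed cycle iff it belongs to a strongly connected component of size ≥ 2 (or has a self-loop).
The vertices on cycles are {b, c, d, e, f, h, i, j, k, l} — 10 in total.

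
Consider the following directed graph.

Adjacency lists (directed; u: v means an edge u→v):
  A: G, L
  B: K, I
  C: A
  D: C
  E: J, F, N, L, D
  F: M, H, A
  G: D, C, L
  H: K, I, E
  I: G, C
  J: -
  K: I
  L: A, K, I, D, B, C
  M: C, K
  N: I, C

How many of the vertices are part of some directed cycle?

11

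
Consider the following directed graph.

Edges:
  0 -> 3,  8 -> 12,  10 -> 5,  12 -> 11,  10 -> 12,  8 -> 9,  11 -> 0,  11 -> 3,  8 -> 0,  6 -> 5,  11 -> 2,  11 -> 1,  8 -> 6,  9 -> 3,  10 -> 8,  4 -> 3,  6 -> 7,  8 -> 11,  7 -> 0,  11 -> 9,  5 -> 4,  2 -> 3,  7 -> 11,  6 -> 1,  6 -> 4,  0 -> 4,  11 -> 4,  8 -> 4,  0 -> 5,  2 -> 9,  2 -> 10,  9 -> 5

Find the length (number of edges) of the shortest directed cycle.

For each vertex v, BFS finds the shortest path from v back to v.
The shortest such closed walk is 8 → 11 → 2 → 10 → 8, length 4.

4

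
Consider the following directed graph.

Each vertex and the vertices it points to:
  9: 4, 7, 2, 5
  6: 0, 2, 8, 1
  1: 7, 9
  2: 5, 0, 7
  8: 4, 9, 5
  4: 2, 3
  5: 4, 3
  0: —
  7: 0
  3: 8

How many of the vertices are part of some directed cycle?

6

A vertex is on a directed cycle iff it belongs to a strongly connected component of size ≥ 2 (or has a self-loop).
The vertices on cycles are {2, 3, 4, 5, 8, 9} — 6 in total.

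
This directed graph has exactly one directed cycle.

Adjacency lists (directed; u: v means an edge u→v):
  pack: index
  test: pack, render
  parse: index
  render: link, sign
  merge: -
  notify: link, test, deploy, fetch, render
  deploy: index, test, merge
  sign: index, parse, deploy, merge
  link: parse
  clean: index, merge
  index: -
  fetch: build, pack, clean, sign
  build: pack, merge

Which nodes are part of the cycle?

sign, test, deploy, render

DFS with gray/black marking from render:
render gray
  link gray
    parse gray
      index gray
      index black
    parse black
  link black
  sign gray
    sign→index: index black — skip
    sign→parse: parse black — skip
    deploy gray
      deploy→index: index black — skip
      test gray
        pack gray
          pack→index: index black — skip
        pack black
        test→render: render is gray → back edge
Back edge closes the cycle render → sign → deploy → test → render; its vertices are {sign, test, deploy, render}.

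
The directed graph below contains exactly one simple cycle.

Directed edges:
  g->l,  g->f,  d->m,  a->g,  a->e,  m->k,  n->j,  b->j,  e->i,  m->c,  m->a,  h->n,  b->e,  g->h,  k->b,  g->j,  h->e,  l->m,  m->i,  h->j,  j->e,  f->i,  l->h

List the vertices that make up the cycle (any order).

DFS with gray/black marking from m:
m gray
  k gray
    b gray
      j gray
        e gray
          i gray
          i black
        e black
      j black
      b→e: e black — skip
    b black
  k black
  m→i: i black — skip
  a gray
    g gray
      l gray
        h gray
          n gray
            n→j: j black — skip
          n black
          h→e: e black — skip
          h→j: j black — skip
        h black
        l→m: m is gray → back edge
Back edge closes the cycle m → a → g → l → m; its vertices are {a, g, l, m}.

a, g, l, m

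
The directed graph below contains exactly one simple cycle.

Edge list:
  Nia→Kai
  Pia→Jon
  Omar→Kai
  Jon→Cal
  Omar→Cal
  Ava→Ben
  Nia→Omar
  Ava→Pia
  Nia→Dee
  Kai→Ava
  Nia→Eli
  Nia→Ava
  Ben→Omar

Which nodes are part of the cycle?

Ava, Ben, Kai, Omar

DFS with gray/black marking from Kai:
Kai gray
  Ava gray
    Ben gray
      Omar gray
        Omar→Kai: Kai is gray → back edge
Back edge closes the cycle Kai → Ava → Ben → Omar → Kai; its vertices are {Ava, Ben, Kai, Omar}.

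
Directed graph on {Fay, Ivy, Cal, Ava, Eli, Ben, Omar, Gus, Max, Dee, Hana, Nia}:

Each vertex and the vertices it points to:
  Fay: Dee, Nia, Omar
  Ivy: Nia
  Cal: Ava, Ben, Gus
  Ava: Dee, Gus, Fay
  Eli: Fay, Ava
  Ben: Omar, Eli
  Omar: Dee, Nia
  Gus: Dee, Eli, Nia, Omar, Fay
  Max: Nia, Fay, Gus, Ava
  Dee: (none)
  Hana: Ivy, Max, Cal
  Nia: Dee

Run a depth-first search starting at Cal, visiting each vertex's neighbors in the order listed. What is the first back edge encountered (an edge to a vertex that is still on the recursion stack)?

Eli→Ava

DFS from Cal (visiting each vertex's neighbors in the order listed); mark gray on enter, black on exit:
Cal gray
  Ava gray
    Dee gray
    Dee black
    Gus gray
      Gus→Dee: Dee black — skip
      Eli gray
        Fay gray
          Fay→Dee: Dee black — skip
          Nia gray
            Nia→Dee: Dee black — skip
          Nia black
          Omar gray
            Omar→Dee: Dee black — skip
            Omar→Nia: Nia black — skip
          Omar black
        Fay black
        Eli→Ava: Ava is gray → back edge
First back edge: Eli → Ava.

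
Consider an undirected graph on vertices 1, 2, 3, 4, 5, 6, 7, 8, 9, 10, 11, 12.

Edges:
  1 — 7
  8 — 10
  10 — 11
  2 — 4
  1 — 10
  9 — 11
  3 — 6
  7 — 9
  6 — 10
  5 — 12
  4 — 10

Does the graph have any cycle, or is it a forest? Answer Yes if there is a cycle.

Yes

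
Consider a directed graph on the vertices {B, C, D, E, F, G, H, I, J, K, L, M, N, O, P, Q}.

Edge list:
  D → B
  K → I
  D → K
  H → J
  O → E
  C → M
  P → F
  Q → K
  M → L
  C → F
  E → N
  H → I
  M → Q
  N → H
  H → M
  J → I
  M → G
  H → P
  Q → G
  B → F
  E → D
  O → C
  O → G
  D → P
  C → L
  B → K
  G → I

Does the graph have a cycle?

No

DFS with white/gray/black marking, starting from E:
E gray
  N gray
    H gray
      P gray
        F gray
        F black
      P black
      I gray
      I black
      M gray
        G gray
          G→I: I black — skip
        G black
        L gray
        L black
        Q gray
          Q→G: G black — skip
          K gray
            K→I: I black — skip
          K black
        Q black
      M black
      J gray
        J→I: I black — skip
      J black
    H black
  N black
  D gray
    D→K: K black — skip
    B gray
      B→K: K black — skip
      B→F: F black — skip
    B black
    D→P: P black — skip
  D black
E black
C gray
  C→L: L black — skip
  C→M: M black — skip
  C→F: F black — skip
C black
O gray
  O→C: C black — skip
  O→E: E black — skip
  O→G: G black — skip
O black
Every edge goes to a white or black vertex — no back edge, so the graph is acyclic.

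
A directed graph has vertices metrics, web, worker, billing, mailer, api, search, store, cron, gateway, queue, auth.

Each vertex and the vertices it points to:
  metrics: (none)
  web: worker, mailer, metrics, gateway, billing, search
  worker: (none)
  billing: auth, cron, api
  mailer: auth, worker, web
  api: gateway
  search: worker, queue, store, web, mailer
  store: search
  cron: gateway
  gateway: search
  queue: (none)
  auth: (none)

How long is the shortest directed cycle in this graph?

2

For each vertex v, BFS finds the shortest path from v back to v.
The shortest such closed walk is search → store → search, length 2.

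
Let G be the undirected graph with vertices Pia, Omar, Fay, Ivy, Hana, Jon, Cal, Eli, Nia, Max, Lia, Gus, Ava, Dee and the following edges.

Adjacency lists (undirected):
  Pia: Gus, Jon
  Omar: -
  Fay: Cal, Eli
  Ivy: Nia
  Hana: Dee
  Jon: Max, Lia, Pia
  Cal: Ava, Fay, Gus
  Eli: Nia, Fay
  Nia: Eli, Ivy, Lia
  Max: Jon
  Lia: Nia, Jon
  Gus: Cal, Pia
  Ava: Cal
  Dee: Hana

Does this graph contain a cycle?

DFS, tracking each vertex's parent; an edge to a visited non-parent vertex closes a cycle.
Start from Ivy:
visit Ivy (parent –)
  visit Nia (parent Ivy)
    visit Eli (parent Nia)
      Eli–Nia: parent, skip
      visit Fay (parent Eli)
        visit Cal (parent Fay)
          visit Ava (parent Cal)
            Ava–Cal: parent, skip
          Cal–Fay: parent, skip
          visit Gus (parent Cal)
            Gus–Cal: parent, skip
            visit Pia (parent Gus)
              Pia–Gus: parent, skip
              visit Jon (parent Pia)
                visit Max (parent Jon)
                  Max–Jon: parent, skip
                visit Lia (parent Jon)
                  Lia–Nia: Nia visited and ≠ parent → cycle
Cycle: Nia – Eli – Fay – Cal – Gus – Pia – Jon – Lia – Nia.

Yes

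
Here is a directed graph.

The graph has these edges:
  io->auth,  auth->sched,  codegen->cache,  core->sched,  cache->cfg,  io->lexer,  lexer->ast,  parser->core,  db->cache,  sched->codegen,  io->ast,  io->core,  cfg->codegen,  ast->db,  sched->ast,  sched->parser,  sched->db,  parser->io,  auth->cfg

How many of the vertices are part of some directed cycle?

A vertex is on a directed cycle iff it belongs to a strongly connected component of size ≥ 2 (or has a self-loop).
The vertices on cycles are {io, cfg, auth, core, cache, sched, parser, codegen} — 8 in total.

8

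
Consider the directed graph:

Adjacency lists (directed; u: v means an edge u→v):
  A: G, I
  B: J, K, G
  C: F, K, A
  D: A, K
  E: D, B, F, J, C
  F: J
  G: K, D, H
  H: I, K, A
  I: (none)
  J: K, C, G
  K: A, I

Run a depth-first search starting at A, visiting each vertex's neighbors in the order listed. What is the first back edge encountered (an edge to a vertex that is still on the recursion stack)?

K->A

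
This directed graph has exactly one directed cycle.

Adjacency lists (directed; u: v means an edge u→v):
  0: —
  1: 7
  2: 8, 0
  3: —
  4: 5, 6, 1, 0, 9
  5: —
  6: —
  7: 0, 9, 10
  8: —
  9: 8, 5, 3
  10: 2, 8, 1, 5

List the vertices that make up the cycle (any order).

1, 7, 10

DFS with gray/black marking from 1:
1 gray
  7 gray
    0 gray
    0 black
    9 gray
      8 gray
      8 black
      5 gray
      5 black
      3 gray
      3 black
    9 black
    10 gray
      2 gray
        2→8: 8 black — skip
        2→0: 0 black — skip
      2 black
      10→8: 8 black — skip
      10→1: 1 is gray → back edge
Back edge closes the cycle 1 → 7 → 10 → 1; its vertices are {1, 7, 10}.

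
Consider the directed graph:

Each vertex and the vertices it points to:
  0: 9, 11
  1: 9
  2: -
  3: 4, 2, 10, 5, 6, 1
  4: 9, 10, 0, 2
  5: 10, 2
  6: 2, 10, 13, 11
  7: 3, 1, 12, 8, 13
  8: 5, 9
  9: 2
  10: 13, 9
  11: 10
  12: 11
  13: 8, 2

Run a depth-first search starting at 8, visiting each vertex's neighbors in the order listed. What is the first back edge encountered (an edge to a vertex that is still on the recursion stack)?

DFS from 8 (visiting each vertex's neighbors in the order listed); mark gray on enter, black on exit:
8 gray
  5 gray
    10 gray
      13 gray
        13→8: 8 is gray → back edge
First back edge: 13 → 8.

13→8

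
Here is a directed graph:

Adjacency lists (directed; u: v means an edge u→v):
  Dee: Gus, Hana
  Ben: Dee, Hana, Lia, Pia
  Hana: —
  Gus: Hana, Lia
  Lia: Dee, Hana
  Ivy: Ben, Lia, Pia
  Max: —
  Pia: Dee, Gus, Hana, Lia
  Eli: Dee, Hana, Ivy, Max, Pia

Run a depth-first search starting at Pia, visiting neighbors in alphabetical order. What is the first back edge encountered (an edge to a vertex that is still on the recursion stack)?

Lia->Dee

DFS from Pia (visiting neighbors in alphabetical order); mark gray on enter, black on exit:
Pia gray
  Dee gray
    Gus gray
      Hana gray
      Hana black
      Lia gray
        Lia→Dee: Dee is gray → back edge
First back edge: Lia → Dee.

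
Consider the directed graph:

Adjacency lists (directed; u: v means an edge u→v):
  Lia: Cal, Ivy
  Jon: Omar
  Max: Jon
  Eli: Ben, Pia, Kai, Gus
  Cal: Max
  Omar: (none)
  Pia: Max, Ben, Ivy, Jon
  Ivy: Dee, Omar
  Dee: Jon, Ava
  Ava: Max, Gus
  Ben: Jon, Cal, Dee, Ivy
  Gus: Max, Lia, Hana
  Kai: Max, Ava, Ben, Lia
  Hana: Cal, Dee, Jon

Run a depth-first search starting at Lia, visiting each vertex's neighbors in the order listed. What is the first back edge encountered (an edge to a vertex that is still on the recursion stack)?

DFS from Lia (visiting each vertex's neighbors in the order listed); mark gray on enter, black on exit:
Lia gray
  Cal gray
    Max gray
      Jon gray
        Omar gray
        Omar black
      Jon black
    Max black
  Cal black
  Ivy gray
    Dee gray
      Dee→Jon: Jon black — skip
      Ava gray
        Ava→Max: Max black — skip
        Gus gray
          Gus→Max: Max black — skip
          Gus→Lia: Lia is gray → back edge
First back edge: Gus → Lia.

Gus->Lia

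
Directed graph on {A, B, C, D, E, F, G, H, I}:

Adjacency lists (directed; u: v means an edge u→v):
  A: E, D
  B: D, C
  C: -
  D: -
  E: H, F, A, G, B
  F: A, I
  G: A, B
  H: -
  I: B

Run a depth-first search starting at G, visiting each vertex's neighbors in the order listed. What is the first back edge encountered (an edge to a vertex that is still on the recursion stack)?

DFS from G (visiting each vertex's neighbors in the order listed); mark gray on enter, black on exit:
G gray
  A gray
    E gray
      H gray
      H black
      F gray
        F→A: A is gray → back edge
First back edge: F → A.

F->A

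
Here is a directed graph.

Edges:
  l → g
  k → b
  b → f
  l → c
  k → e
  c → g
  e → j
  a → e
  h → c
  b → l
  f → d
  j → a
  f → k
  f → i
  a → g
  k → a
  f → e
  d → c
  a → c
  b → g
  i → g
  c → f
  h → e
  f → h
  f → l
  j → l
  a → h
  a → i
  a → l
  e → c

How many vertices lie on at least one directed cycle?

A vertex is on a directed cycle iff it belongs to a strongly connected component of size ≥ 2 (or has a self-loop).
The vertices on cycles are {a, b, c, d, e, f, h, j, k, l} — 10 in total.

10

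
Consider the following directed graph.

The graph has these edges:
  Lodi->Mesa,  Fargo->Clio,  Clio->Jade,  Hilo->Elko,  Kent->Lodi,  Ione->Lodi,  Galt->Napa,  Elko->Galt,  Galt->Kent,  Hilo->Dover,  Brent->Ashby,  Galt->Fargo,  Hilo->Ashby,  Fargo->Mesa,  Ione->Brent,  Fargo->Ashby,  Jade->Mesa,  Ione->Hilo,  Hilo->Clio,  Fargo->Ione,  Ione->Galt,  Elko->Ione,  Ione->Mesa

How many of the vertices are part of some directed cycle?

A vertex is on a directed cycle iff it belongs to a strongly connected component of size ≥ 2 (or has a self-loop).
The vertices on cycles are {Elko, Galt, Hilo, Ione, Fargo} — 5 in total.

5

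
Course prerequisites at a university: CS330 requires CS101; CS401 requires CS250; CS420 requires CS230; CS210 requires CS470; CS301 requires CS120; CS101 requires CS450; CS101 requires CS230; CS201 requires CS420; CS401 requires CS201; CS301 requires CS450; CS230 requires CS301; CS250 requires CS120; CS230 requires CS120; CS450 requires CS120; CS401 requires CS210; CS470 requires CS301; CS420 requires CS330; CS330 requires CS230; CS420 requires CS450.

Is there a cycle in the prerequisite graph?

No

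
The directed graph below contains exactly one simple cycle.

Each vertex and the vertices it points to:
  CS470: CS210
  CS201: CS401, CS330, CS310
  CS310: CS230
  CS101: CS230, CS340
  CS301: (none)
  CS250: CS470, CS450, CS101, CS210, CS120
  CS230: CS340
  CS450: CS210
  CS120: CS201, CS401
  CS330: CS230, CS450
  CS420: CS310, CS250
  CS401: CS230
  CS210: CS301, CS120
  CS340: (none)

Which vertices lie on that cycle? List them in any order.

CS120, CS201, CS210, CS330, CS450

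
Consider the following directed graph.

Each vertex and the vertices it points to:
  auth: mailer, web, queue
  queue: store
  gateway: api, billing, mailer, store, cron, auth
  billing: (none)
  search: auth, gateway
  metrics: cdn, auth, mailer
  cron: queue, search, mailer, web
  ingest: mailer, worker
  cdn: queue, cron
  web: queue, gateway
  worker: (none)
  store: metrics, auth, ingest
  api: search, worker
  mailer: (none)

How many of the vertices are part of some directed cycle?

10

A vertex is on a directed cycle iff it belongs to a strongly connected component of size ≥ 2 (or has a self-loop).
The vertices on cycles are {api, cdn, web, auth, cron, queue, store, search, gateway, metrics} — 10 in total.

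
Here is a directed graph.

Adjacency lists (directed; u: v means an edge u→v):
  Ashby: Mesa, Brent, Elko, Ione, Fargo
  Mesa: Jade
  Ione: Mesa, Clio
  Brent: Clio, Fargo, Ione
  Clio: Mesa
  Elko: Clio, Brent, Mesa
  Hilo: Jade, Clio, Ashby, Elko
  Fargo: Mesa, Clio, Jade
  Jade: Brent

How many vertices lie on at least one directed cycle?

A vertex is on a directed cycle iff it belongs to a strongly connected component of size ≥ 2 (or has a self-loop).
The vertices on cycles are {Clio, Ione, Jade, Mesa, Brent, Fargo} — 6 in total.

6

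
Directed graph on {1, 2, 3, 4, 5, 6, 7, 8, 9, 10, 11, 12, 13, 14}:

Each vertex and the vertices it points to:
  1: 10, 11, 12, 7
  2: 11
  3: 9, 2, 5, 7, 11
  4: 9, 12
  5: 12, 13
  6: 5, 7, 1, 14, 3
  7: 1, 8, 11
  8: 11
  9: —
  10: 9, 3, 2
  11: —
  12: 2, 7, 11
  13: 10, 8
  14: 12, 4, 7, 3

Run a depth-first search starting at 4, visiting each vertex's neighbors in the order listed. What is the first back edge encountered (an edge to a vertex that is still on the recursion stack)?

DFS from 4 (visiting each vertex's neighbors in the order listed); mark gray on enter, black on exit:
4 gray
  9 gray
  9 black
  12 gray
    2 gray
      11 gray
      11 black
    2 black
    7 gray
      1 gray
        10 gray
          10→9: 9 black — skip
          3 gray
            3→9: 9 black — skip
            3→2: 2 black — skip
            5 gray
              5→12: 12 is gray → back edge
First back edge: 5 → 12.

5→12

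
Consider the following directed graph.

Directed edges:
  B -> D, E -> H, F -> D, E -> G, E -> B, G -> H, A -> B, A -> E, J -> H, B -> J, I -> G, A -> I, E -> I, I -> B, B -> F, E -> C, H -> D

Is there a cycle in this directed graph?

No

DFS with white/gray/black marking, starting from B:
B gray
  J gray
    H gray
      D gray
      D black
    H black
  J black
  B→D: D black — skip
  F gray
    F→D: D black — skip
  F black
B black
A gray
  I gray
    I→B: B black — skip
    G gray
      G→H: H black — skip
    G black
  I black
  E gray
    E→G: G black — skip
    C gray
    C black
    E→I: I black — skip
    E→H: H black — skip
    E→B: B black — skip
  E black
  A→B: B black — skip
A black
Every edge goes to a white or black vertex — no back edge, so the graph is acyclic.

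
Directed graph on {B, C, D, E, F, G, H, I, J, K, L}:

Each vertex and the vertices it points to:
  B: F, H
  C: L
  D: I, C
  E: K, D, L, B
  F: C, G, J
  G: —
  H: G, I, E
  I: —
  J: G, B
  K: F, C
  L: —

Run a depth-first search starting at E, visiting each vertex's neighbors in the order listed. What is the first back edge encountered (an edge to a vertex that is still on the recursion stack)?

DFS from E (visiting each vertex's neighbors in the order listed); mark gray on enter, black on exit:
E gray
  K gray
    F gray
      C gray
        L gray
        L black
      C black
      G gray
      G black
      J gray
        J→G: G black — skip
        B gray
          B→F: F is gray → back edge
First back edge: B → F.

B→F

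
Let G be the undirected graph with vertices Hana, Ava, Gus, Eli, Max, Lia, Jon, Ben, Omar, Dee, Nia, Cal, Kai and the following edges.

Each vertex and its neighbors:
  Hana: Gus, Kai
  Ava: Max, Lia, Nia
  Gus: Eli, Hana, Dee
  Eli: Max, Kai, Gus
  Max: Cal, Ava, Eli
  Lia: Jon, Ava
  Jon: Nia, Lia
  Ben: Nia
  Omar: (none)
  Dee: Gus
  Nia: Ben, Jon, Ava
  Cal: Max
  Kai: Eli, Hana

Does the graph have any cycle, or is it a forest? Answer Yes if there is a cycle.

Yes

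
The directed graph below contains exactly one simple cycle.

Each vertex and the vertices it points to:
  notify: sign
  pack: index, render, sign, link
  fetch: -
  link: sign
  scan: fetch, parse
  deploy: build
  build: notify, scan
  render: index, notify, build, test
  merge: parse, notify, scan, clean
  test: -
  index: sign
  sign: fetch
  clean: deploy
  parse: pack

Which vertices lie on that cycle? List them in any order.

pack, scan, build, parse, render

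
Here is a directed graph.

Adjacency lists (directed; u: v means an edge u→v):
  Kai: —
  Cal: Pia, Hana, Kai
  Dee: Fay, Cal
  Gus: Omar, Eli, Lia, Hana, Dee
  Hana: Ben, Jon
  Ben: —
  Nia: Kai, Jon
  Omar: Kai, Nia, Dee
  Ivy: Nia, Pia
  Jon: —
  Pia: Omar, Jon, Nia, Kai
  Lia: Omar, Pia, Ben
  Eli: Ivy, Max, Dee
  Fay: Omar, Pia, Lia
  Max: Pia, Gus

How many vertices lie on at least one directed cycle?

9

A vertex is on a directed cycle iff it belongs to a strongly connected component of size ≥ 2 (or has a self-loop).
The vertices on cycles are {Cal, Dee, Eli, Fay, Gus, Lia, Max, Pia, Omar} — 9 in total.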